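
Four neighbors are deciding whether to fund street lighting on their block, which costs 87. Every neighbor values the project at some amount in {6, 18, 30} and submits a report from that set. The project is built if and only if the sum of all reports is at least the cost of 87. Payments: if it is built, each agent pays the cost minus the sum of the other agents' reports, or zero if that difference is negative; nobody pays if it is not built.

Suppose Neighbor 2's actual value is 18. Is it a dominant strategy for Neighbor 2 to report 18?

Check each profile of the others' reports and compare truth against every alternative report.
Others report (30, 30, 30): truth gives 18, best alternative gives 18.
Others report (18, 30, 30): truth gives 9, best alternative gives 9.
Others report (30, 18, 30): truth gives 9, best alternative gives 9.
Others report (30, 30, 18): truth gives 9, best alternative gives 9.
Others report (6, 6, 6): truth gives 0, best alternative gives 0.
Others report (6, 6, 18): truth gives 0, best alternative gives 0.
(Remaining 21 profiles checked similarly; truth is weakly best in each.)
In every case the truthful report is at least as good as any alternative, so it is a dominant strategy.

Yes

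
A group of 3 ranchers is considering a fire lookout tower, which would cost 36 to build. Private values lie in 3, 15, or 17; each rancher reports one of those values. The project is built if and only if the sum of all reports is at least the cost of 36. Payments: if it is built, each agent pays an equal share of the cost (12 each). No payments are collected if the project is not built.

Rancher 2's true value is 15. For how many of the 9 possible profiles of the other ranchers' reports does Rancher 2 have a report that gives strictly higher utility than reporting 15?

2

Others report (3, 17): truth gives 0; report 17 gives 3 > 0. Violating.
Others report (17, 3): truth gives 0; report 17 gives 3 > 0. Violating.
Others report (3, 3): truth gives 0; no alternative beats it.
Others report (3, 15): truth gives 0; no alternative beats it.
(Checking all 9 profiles: 2 have a profitable deviation, 7 do not.)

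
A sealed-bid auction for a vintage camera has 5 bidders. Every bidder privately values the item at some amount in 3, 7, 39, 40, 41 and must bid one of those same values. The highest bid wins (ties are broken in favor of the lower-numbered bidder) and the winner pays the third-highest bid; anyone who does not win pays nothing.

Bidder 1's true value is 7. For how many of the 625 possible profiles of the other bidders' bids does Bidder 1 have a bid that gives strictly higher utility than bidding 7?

Others bid (3, 3, 3, 39): truth gives 0; bid 39 gives 4 > 0. Violating.
Others bid (3, 3, 3, 40): truth gives 0; bid 40 gives 4 > 0. Violating.
Others bid (3, 3, 3, 41): truth gives 0; bid 41 gives 4 > 0. Violating.
Others bid (3, 3, 39, 3): truth gives 0; bid 39 gives 4 > 0. Violating.
Others bid (3, 3, 3, 3): truth gives 4; no alternative beats it.
Others bid (3, 3, 3, 7): truth gives 4; no alternative beats it.
(Checking all 625 profiles: 12 have a profitable deviation, 613 do not.)

12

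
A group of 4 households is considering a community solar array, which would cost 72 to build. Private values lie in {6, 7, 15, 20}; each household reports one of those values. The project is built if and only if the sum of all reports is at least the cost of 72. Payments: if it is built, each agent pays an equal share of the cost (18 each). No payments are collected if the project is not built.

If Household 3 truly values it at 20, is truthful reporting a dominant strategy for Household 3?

Yes

Check each profile of the others' reports and compare truth against every alternative report.
Others report (15, 20, 20): truth gives 2, best alternative gives 0.
Others report (20, 15, 20): truth gives 2, best alternative gives 0.
Others report (20, 20, 15): truth gives 2, best alternative gives 0.
Others report (20, 20, 20): truth gives 2, best alternative gives 2.
Others report (6, 6, 6): truth gives 0, best alternative gives 0.
Others report (6, 6, 7): truth gives 0, best alternative gives 0.
(Remaining 58 profiles checked similarly; truth is weakly best in each.)
In every case the truthful report is at least as good as any alternative, so it is a dominant strategy.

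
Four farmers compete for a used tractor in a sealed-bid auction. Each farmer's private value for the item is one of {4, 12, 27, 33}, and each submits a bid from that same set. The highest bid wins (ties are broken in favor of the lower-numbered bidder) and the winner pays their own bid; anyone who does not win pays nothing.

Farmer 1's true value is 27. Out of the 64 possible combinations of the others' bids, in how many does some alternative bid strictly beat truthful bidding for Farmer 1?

8

Others bid (4, 4, 4): truth gives 0; bid 4 gives 23 > 0. Violating.
Others bid (4, 4, 12): truth gives 0; bid 12 gives 15 > 0. Violating.
Others bid (4, 12, 4): truth gives 0; bid 12 gives 15 > 0. Violating.
Others bid (4, 12, 12): truth gives 0; bid 12 gives 15 > 0. Violating.
Others bid (4, 4, 27): truth gives 0; no alternative beats it.
Others bid (4, 4, 33): truth gives 0; no alternative beats it.
(Checking all 64 profiles: 8 have a profitable deviation, 56 do not.)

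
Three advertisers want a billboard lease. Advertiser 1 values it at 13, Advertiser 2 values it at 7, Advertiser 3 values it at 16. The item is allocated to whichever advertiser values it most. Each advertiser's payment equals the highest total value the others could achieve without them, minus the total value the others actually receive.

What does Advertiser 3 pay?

Advertiser 3 has the highest value and receives the item.
Without Advertiser 3, the item would go to the next-highest value, 13, so the others could achieve 13.
With Advertiser 3 present and winning, the others receive nothing, so their total is 0.
Payment = 13 - 0 = 13.

13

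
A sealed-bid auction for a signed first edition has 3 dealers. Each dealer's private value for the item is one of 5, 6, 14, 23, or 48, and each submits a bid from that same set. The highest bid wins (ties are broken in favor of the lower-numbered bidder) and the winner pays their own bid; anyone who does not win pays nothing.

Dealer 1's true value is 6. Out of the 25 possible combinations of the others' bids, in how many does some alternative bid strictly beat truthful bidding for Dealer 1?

1

Others bid (5, 5): truth gives 0; bid 5 gives 1 > 0. Violating.
Others bid (5, 6): truth gives 0; no alternative beats it.
Others bid (5, 14): truth gives 0; no alternative beats it.
(Checking all 25 profiles: 1 has a profitable deviation, 24 do not.)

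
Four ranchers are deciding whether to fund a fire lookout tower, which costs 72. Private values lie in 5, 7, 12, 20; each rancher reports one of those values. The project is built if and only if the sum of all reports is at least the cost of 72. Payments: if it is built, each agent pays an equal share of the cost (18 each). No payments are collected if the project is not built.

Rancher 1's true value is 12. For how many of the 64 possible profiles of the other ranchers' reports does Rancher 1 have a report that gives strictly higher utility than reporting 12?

Others report (20, 20, 20): truth gives -6; report 5 gives 0 > -6. Violating.
Others report (5, 5, 5): truth gives 0; no alternative beats it.
Others report (5, 5, 7): truth gives 0; no alternative beats it.
(Checking all 64 profiles: 1 has a profitable deviation, 63 do not.)

1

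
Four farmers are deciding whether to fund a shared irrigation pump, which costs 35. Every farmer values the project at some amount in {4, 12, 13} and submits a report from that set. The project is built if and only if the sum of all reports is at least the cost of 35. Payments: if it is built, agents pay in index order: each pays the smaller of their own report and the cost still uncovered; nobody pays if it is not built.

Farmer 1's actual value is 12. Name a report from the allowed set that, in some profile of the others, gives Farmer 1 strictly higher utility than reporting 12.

4

Suppose Farmer 2 reports 12, Farmer 3 reports 12 and Farmer 4 reports 12.
Report 12: project built, pays 12, utility 12 - 12 = 0.
Report 4: project built, pays 4, utility 12 - 4 = 8.
So reporting 4 beats truth here (8 > 0).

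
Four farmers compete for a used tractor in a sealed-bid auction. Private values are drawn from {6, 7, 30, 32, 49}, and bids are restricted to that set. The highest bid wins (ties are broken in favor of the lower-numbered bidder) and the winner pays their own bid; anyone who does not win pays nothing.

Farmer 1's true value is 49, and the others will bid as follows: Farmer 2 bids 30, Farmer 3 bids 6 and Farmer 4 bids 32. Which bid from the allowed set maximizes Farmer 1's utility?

Bid 6: loses, pays 0, utility 0.
Bid 7: loses, pays 0, utility 0.
Bid 30: loses, pays 0, utility 0.
Bid 32: wins, pays 32, utility 49 - 32 = 17.
Bid 49: wins, pays 49, utility 49 - 49 = 0.
The best choice is 32 with utility 17.

32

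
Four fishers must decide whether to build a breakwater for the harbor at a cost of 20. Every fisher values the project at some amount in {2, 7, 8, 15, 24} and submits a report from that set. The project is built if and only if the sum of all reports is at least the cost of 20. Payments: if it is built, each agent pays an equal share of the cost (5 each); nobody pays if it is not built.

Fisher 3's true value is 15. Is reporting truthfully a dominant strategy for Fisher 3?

Yes

Check each profile of the others' reports and compare truth against every alternative report.
Others report (2, 2, 2): truth gives 10, best alternative gives 10.
Others report (2, 2, 7): truth gives 10, best alternative gives 10.
Others report (2, 2, 8): truth gives 10, best alternative gives 10.
Others report (2, 2, 15): truth gives 10, best alternative gives 10.
Others report (2, 2, 24): truth gives 10, best alternative gives 10.
Others report (2, 7, 2): truth gives 10, best alternative gives 10.
(Remaining 119 profiles checked similarly; truth is weakly best in each.)
In every case the truthful report is at least as good as any alternative, so it is a dominant strategy.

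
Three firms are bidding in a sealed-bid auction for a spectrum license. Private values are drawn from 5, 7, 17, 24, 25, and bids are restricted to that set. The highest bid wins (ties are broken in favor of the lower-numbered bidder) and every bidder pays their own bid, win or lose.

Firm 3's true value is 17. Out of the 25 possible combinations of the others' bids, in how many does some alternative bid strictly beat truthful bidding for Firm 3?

Others bid (5, 5): truth gives 0; bid 7 gives 10 > 0. Violating.
Others bid (5, 17): truth gives -17; bid 5 gives -5 > -17. Violating.
Others bid (5, 24): truth gives -17; bid 5 gives -5 > -17. Violating.
Others bid (5, 25): truth gives -17; bid 5 gives -5 > -17. Violating.
Others bid (5, 7): truth gives 0; no alternative beats it.
Others bid (7, 5): truth gives 0; no alternative beats it.
(Checking all 25 profiles: 22 have a profitable deviation, 3 do not.)

22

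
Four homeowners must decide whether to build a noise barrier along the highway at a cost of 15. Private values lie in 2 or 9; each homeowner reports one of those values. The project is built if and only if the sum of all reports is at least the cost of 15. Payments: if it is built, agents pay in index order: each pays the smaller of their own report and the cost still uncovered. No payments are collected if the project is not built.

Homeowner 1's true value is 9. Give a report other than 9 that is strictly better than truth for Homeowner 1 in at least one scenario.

2

Suppose Homeowner 2 reports 2, Homeowner 3 reports 2 and Homeowner 4 reports 9.
Report 9: project built, pays 9, utility 9 - 9 = 0.
Report 2: project built, pays 2, utility 9 - 2 = 7.
So reporting 2 beats truth here (7 > 0).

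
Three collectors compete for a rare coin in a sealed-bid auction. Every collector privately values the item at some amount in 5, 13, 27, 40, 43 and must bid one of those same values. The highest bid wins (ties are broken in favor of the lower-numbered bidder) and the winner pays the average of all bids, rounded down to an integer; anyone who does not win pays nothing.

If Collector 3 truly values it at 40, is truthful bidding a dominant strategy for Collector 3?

No

Consider the case where Collector 1 bids 5 and Collector 2 bids 5.
Truthful bid 40: wins, pays 16, utility 40 - 16 = 24.
Bid 13 instead: wins, pays 7, utility 40 - 7 = 33.
Since 33 > 24, bidding 13 is strictly better here, so truthful bidding is not dominant.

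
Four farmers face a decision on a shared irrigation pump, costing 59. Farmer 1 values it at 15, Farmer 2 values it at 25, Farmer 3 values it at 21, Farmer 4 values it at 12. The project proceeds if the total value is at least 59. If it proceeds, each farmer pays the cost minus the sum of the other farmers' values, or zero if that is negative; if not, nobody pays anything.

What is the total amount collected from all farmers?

Total value 73 ≥ cost 59, so it is built.
Farmer 1: others sum to 58; max(0, 59 - 58) = 1.
Farmer 2: others sum to 48; max(0, 59 - 48) = 11.
Farmer 3: others sum to 52; max(0, 59 - 52) = 7.
Farmer 4: others sum to 61; max(0, 59 - 61) = 0.
Total collected = 1 + 11 + 7 + 0 = 19.

19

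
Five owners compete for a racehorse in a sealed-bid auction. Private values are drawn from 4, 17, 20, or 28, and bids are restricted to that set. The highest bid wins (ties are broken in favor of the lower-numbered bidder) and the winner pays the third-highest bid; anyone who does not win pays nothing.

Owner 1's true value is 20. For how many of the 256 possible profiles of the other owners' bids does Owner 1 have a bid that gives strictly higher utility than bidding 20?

Others bid (4, 4, 4, 28): truth gives 0; bid 28 gives 16 > 0. Violating.
Others bid (4, 4, 17, 28): truth gives 0; bid 28 gives 3 > 0. Violating.
Others bid (4, 4, 28, 4): truth gives 0; bid 28 gives 16 > 0. Violating.
Others bid (4, 4, 28, 17): truth gives 0; bid 28 gives 3 > 0. Violating.
Others bid (4, 4, 4, 4): truth gives 16; no alternative beats it.
Others bid (4, 4, 4, 17): truth gives 16; no alternative beats it.
(Checking all 256 profiles: 32 have a profitable deviation, 224 do not.)

32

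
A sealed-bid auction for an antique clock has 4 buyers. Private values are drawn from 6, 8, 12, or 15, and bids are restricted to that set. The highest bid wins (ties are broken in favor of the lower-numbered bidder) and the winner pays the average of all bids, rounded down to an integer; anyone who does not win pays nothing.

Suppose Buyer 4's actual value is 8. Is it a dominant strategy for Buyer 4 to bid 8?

Yes

Check each profile of the others' bids and compare truth against every alternative bid.
Others bid (6, 6, 6): truth gives 2, best alternative gives 1.
Others bid (6, 6, 8): truth gives 0, best alternative gives 0.
Others bid (6, 6, 12): truth gives 0, best alternative gives 0.
Others bid (6, 6, 15): truth gives 0, best alternative gives 0.
Others bid (6, 8, 6): truth gives 0, best alternative gives 0.
Others bid (6, 8, 8): truth gives 0, best alternative gives 0.
(Remaining 58 profiles checked similarly; truth is weakly best in each.)
In every case the truthful bid is at least as good as any alternative, so it is a dominant strategy.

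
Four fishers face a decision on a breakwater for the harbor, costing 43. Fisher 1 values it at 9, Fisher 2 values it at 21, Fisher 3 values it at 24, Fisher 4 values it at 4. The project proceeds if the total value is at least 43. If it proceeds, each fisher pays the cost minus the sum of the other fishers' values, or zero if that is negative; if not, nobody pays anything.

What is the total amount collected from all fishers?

Total value 58 ≥ cost 43, so it is built.
Fisher 1: others sum to 49; max(0, 43 - 49) = 0.
Fisher 2: others sum to 37; max(0, 43 - 37) = 6.
Fisher 3: others sum to 34; max(0, 43 - 34) = 9.
Fisher 4: others sum to 54; max(0, 43 - 54) = 0.
Total collected = 0 + 6 + 9 + 0 = 15.

15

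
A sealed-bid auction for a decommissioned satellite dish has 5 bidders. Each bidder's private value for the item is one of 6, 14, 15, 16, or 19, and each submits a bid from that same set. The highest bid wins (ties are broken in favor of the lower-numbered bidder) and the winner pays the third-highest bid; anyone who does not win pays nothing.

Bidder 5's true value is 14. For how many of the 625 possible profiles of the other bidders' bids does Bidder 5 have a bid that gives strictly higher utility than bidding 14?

12

Others bid (6, 6, 6, 14): truth gives 0; bid 15 gives 8 > 0. Violating.
Others bid (6, 6, 6, 15): truth gives 0; bid 16 gives 8 > 0. Violating.
Others bid (6, 6, 6, 16): truth gives 0; bid 19 gives 8 > 0. Violating.
Others bid (6, 6, 14, 6): truth gives 0; bid 15 gives 8 > 0. Violating.
Others bid (6, 6, 6, 6): truth gives 8; no alternative beats it.
Others bid (6, 6, 6, 19): truth gives 0; no alternative beats it.
(Checking all 625 profiles: 12 have a profitable deviation, 613 do not.)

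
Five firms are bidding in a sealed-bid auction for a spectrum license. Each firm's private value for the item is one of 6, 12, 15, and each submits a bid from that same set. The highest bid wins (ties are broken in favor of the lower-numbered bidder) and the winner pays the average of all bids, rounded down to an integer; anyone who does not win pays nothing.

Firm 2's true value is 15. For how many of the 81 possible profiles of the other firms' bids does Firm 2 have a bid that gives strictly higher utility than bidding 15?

Others bid (6, 6, 6, 12): truth gives 6; bid 12 gives 7 > 6. Violating.
Others bid (6, 6, 12, 6): truth gives 6; bid 12 gives 7 > 6. Violating.
Others bid (6, 6, 12, 12): truth gives 5; bid 12 gives 6 > 5. Violating.
Others bid (6, 12, 6, 6): truth gives 6; bid 12 gives 7 > 6. Violating.
Others bid (6, 6, 6, 6): truth gives 8; no alternative beats it.
Others bid (6, 6, 6, 15): truth gives 6; no alternative beats it.
(Checking all 81 profiles: 7 have a profitable deviation, 74 do not.)

7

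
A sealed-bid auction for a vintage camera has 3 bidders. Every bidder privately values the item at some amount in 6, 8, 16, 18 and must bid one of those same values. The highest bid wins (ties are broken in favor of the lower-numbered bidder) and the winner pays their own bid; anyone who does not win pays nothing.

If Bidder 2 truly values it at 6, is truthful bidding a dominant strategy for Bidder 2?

Yes

Check each profile of the others' bids and compare truth against every alternative bid.
Others bid (6, 6): truth gives 0, best alternative gives -2.
Others bid (6, 8): truth gives 0, best alternative gives -2.
Others bid (6, 16): truth gives 0, best alternative gives 0.
Others bid (6, 18): truth gives 0, best alternative gives 0.
Others bid (8, 6): truth gives 0, best alternative gives 0.
Others bid (8, 8): truth gives 0, best alternative gives 0.
(Remaining 10 profiles checked similarly; truth is weakly best in each.)
In every case the truthful bid is at least as good as any alternative, so it is a dominant strategy.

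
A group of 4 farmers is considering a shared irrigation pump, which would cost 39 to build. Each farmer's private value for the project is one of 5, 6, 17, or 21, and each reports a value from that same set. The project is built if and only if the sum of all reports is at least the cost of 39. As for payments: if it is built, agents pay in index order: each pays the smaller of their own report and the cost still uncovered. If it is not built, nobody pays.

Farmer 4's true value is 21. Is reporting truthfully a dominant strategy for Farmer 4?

Yes

Check each profile of the others' reports and compare truth against every alternative report.
Others report (5, 17, 17): truth gives 21, best alternative gives 21.
Others report (5, 17, 21): truth gives 21, best alternative gives 21.
Others report (5, 21, 17): truth gives 21, best alternative gives 21.
Others report (5, 21, 21): truth gives 21, best alternative gives 21.
Others report (6, 17, 17): truth gives 21, best alternative gives 21.
Others report (6, 17, 21): truth gives 21, best alternative gives 21.
(Remaining 58 profiles checked similarly; truth is weakly best in each.)
In every case the truthful report is at least as good as any alternative, so it is a dominant strategy.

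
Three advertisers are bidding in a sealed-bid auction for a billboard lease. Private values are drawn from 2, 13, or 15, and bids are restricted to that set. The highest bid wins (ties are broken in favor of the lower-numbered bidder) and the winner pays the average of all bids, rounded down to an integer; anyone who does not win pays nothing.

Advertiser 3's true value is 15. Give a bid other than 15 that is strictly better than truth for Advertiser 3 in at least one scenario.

Suppose Advertiser 1 bids 2 and Advertiser 2 bids 2.
Bid 15: wins, pays 6, utility 15 - 6 = 9.
Bid 13: wins, pays 5, utility 15 - 5 = 10.
So bidding 13 beats truth here (10 > 9).

13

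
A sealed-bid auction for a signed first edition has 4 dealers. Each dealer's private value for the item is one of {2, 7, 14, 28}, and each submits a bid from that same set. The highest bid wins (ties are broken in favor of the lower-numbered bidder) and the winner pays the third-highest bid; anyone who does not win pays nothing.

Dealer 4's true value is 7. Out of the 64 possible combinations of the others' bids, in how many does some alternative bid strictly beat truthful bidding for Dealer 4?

Others bid (2, 2, 7): truth gives 0; bid 14 gives 5 > 0. Violating.
Others bid (2, 2, 14): truth gives 0; bid 28 gives 5 > 0. Violating.
Others bid (2, 7, 2): truth gives 0; bid 14 gives 5 > 0. Violating.
Others bid (2, 14, 2): truth gives 0; bid 28 gives 5 > 0. Violating.
Others bid (2, 2, 2): truth gives 5; no alternative beats it.
Others bid (2, 2, 28): truth gives 0; no alternative beats it.
(Checking all 64 profiles: 6 have a profitable deviation, 58 do not.)

6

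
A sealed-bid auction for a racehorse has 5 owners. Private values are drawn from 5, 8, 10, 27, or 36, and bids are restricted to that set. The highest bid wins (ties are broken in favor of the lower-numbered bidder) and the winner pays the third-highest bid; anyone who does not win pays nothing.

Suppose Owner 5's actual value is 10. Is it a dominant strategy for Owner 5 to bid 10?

No

Consider the case where Owner 1 bids 5, Owner 2 bids 5, Owner 3 bids 5 and Owner 4 bids 10.
Truthful bid 10: loses, pays 0, utility 0.
Bid 27 instead: wins, pays 5, utility 10 - 5 = 5.
Since 5 > 0, bidding 27 is strictly better here, so truthful bidding is not dominant.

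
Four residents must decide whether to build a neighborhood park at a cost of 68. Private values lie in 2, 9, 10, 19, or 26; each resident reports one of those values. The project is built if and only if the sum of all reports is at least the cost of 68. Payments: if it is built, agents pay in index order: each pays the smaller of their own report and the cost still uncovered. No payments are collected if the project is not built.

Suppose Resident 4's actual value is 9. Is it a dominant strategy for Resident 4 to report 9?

Check each profile of the others' reports and compare truth against every alternative report.
Others report (19, 26, 26): truth gives 9, best alternative gives 9.
Others report (26, 19, 26): truth gives 9, best alternative gives 9.
Others report (26, 26, 19): truth gives 9, best alternative gives 9.
Others report (26, 26, 26): truth gives 9, best alternative gives 9.
Others report (19, 19, 26): truth gives 5, best alternative gives 5.
Others report (19, 26, 19): truth gives 5, best alternative gives 5.
(Remaining 119 profiles checked similarly; truth is weakly best in each.)
In every case the truthful report is at least as good as any alternative, so it is a dominant strategy.

Yes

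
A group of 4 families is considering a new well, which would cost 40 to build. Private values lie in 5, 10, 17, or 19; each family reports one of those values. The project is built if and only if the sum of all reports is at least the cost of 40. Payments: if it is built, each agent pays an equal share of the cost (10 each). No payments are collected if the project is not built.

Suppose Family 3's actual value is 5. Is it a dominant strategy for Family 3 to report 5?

Check each profile of the others' reports and compare truth against every alternative report.
Others report (5, 10, 17): truth gives 0, best alternative gives -5.
Others report (5, 10, 19): truth gives 0, best alternative gives -5.
Others report (5, 17, 10): truth gives 0, best alternative gives -5.
Others report (5, 19, 10): truth gives 0, best alternative gives -5.
Others report (10, 5, 17): truth gives 0, best alternative gives -5.
Others report (10, 5, 19): truth gives 0, best alternative gives -5.
(Remaining 58 profiles checked similarly; truth is weakly best in each.)
In every case the truthful report is at least as good as any alternative, so it is a dominant strategy.

Yes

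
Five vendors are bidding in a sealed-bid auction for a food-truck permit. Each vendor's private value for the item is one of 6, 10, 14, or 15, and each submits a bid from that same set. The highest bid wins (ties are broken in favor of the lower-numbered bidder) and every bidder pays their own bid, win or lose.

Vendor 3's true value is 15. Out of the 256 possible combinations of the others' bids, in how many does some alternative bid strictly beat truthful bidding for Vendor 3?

148

Others bid (6, 6, 6, 6): truth gives 0; bid 10 gives 5 > 0. Violating.
Others bid (6, 6, 6, 10): truth gives 0; bid 10 gives 5 > 0. Violating.
Others bid (6, 6, 6, 14): truth gives 0; bid 14 gives 1 > 0. Violating.
Others bid (6, 6, 10, 6): truth gives 0; bid 10 gives 5 > 0. Violating.
Others bid (6, 6, 6, 15): truth gives 0; no alternative beats it.
Others bid (6, 6, 10, 15): truth gives 0; no alternative beats it.
(Checking all 256 profiles: 148 have a profitable deviation, 108 do not.)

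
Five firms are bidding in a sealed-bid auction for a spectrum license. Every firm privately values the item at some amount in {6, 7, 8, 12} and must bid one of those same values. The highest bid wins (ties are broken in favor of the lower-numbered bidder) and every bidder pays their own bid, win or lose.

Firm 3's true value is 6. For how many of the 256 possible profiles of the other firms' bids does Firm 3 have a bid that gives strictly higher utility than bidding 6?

Others bid (6, 6, 6, 6): truth gives -6; bid 7 gives -1 > -6. Violating.
Others bid (6, 6, 6, 7): truth gives -6; bid 7 gives -1 > -6. Violating.
Others bid (6, 6, 6, 8): truth gives -6; bid 8 gives -2 > -6. Violating.
Others bid (6, 6, 7, 6): truth gives -6; bid 7 gives -1 > -6. Violating.
Others bid (6, 6, 6, 12): truth gives -6; no alternative beats it.
Others bid (6, 6, 7, 12): truth gives -6; no alternative beats it.
(Checking all 256 profiles: 36 have a profitable deviation, 220 do not.)

36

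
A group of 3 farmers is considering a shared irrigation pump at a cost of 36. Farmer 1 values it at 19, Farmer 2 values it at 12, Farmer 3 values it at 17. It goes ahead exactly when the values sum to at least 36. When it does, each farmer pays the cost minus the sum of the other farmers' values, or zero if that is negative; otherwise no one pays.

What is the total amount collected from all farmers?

Total value 48 ≥ cost 36, so it is built.
Farmer 1: others sum to 29; max(0, 36 - 29) = 7.
Farmer 2: others sum to 36; max(0, 36 - 36) = 0.
Farmer 3: others sum to 31; max(0, 36 - 31) = 5.
Total collected = 7 + 0 + 5 = 12.

12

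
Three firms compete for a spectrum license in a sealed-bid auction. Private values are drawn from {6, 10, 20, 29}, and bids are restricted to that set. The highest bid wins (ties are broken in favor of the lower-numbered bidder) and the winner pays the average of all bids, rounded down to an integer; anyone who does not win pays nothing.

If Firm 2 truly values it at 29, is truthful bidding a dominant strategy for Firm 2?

Consider the case where Firm 1 bids 6 and Firm 3 bids 6.
Truthful bid 29: wins, pays 13, utility 29 - 13 = 16.
Bid 10 instead: wins, pays 7, utility 29 - 7 = 22.
Since 22 > 16, bidding 10 is strictly better here, so truthful bidding is not dominant.

No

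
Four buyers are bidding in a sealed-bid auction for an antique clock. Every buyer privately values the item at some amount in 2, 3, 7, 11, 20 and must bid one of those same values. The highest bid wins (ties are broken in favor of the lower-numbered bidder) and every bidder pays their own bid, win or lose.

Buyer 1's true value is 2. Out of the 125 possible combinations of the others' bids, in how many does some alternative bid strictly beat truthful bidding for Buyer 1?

7

Others bid (2, 2, 3): truth gives -2; bid 3 gives -1 > -2. Violating.
Others bid (2, 3, 2): truth gives -2; bid 3 gives -1 > -2. Violating.
Others bid (2, 3, 3): truth gives -2; bid 3 gives -1 > -2. Violating.
Others bid (3, 2, 2): truth gives -2; bid 3 gives -1 > -2. Violating.
Others bid (2, 2, 2): truth gives 0; no alternative beats it.
Others bid (2, 2, 7): truth gives -2; no alternative beats it.
(Checking all 125 profiles: 7 have a profitable deviation, 118 do not.)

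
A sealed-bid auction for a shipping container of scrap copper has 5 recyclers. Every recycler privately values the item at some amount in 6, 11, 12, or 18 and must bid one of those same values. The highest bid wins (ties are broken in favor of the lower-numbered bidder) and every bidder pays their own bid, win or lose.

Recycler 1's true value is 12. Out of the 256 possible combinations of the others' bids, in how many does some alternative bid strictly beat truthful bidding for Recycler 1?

Others bid (6, 6, 6, 6): truth gives 0; bid 6 gives 6 > 0. Violating.
Others bid (6, 6, 6, 11): truth gives 0; bid 11 gives 1 > 0. Violating.
Others bid (6, 6, 6, 18): truth gives -12; bid 6 gives -6 > -12. Violating.
Others bid (6, 6, 11, 6): truth gives 0; bid 11 gives 1 > 0. Violating.
Others bid (6, 6, 6, 12): truth gives 0; no alternative beats it.
Others bid (6, 6, 11, 12): truth gives 0; no alternative beats it.
(Checking all 256 profiles: 191 have a profitable deviation, 65 do not.)

191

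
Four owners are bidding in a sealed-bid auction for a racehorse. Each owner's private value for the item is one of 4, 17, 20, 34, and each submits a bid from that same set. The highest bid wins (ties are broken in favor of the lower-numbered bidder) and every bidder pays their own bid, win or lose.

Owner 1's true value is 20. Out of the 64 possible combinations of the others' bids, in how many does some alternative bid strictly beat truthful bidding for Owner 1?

45

Others bid (4, 4, 4): truth gives 0; bid 4 gives 16 > 0. Violating.
Others bid (4, 4, 17): truth gives 0; bid 17 gives 3 > 0. Violating.
Others bid (4, 4, 34): truth gives -20; bid 4 gives -4 > -20. Violating.
Others bid (4, 17, 4): truth gives 0; bid 17 gives 3 > 0. Violating.
Others bid (4, 4, 20): truth gives 0; no alternative beats it.
Others bid (4, 17, 20): truth gives 0; no alternative beats it.
(Checking all 64 profiles: 45 have a profitable deviation, 19 do not.)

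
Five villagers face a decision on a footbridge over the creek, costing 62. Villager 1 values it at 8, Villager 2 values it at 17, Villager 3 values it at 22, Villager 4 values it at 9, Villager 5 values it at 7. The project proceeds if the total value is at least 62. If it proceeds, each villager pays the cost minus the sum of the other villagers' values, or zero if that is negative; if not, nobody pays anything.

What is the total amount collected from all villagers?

Total value 63 ≥ cost 62, so it is built.
Villager 1: others sum to 55; max(0, 62 - 55) = 7.
Villager 2: others sum to 46; max(0, 62 - 46) = 16.
Villager 3: others sum to 41; max(0, 62 - 41) = 21.
Villager 4: others sum to 54; max(0, 62 - 54) = 8.
Villager 5: others sum to 56; max(0, 62 - 56) = 6.
Total collected = 7 + 16 + 21 + 8 + 6 = 58.

58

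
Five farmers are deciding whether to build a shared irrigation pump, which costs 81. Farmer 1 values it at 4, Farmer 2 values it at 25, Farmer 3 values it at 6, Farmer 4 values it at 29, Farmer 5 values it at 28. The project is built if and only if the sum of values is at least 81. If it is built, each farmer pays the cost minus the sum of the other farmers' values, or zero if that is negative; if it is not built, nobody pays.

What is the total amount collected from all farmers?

Total value 92 ≥ cost 81, so it is built.
Farmer 1: others sum to 88; max(0, 81 - 88) = 0.
Farmer 2: others sum to 67; max(0, 81 - 67) = 14.
Farmer 3: others sum to 86; max(0, 81 - 86) = 0.
Farmer 4: others sum to 63; max(0, 81 - 63) = 18.
Farmer 5: others sum to 64; max(0, 81 - 64) = 17.
Total collected = 0 + 14 + 0 + 18 + 17 = 49.

49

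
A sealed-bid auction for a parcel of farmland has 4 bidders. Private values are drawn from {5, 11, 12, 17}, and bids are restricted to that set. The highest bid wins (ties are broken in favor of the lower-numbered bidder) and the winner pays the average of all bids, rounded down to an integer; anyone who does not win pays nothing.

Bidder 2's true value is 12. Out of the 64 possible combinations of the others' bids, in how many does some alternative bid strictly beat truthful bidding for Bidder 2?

7

Others bid (5, 5, 17): truth gives 0; bid 17 gives 1 > 0. Violating.
Others bid (5, 17, 5): truth gives 0; bid 17 gives 1 > 0. Violating.
Others bid (12, 5, 5): truth gives 0; bid 17 gives 3 > 0. Violating.
Others bid (12, 5, 11): truth gives 0; bid 17 gives 1 > 0. Violating.
Others bid (5, 5, 5): truth gives 6; no alternative beats it.
Others bid (5, 5, 11): truth gives 4; no alternative beats it.
(Checking all 64 profiles: 7 have a profitable deviation, 57 do not.)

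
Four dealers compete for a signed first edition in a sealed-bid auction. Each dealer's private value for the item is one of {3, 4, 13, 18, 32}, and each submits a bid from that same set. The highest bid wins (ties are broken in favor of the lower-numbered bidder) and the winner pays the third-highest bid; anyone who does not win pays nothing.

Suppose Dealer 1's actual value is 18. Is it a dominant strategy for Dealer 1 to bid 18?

No

Consider the case where Dealer 2 bids 3, Dealer 3 bids 3 and Dealer 4 bids 32.
Truthful bid 18: loses, pays 0, utility 0.
Bid 32 instead: wins, pays 3, utility 18 - 3 = 15.
Since 15 > 0, bidding 32 is strictly better here, so truthful bidding is not dominant.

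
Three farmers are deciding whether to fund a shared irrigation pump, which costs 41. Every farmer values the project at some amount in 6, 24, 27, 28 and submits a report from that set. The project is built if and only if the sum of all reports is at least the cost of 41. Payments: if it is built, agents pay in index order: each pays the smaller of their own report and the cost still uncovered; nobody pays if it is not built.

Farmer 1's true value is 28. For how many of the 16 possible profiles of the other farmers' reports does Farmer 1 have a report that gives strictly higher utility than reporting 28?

15

Others report (6, 24): truth gives 0; report 24 gives 4 > 0. Violating.
Others report (6, 27): truth gives 0; report 24 gives 4 > 0. Violating.
Others report (6, 28): truth gives 0; report 24 gives 4 > 0. Violating.
Others report (24, 6): truth gives 0; report 24 gives 4 > 0. Violating.
Others report (6, 6): truth gives 0; no alternative beats it.
(Checking all 16 profiles: 15 have a profitable deviation, 1 does not.)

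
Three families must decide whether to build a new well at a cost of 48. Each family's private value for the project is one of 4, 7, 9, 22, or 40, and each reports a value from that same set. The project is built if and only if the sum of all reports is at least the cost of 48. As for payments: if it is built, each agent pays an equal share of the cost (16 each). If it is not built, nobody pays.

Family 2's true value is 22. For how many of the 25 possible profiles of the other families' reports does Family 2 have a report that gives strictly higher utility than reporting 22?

Others report (4, 4): truth gives 0; report 40 gives 6 > 0. Violating.
Others report (4, 7): truth gives 0; report 40 gives 6 > 0. Violating.
Others report (4, 9): truth gives 0; report 40 gives 6 > 0. Violating.
Others report (7, 4): truth gives 0; report 40 gives 6 > 0. Violating.
Others report (4, 22): truth gives 6; no alternative beats it.
Others report (4, 40): truth gives 6; no alternative beats it.
(Checking all 25 profiles: 9 have a profitable deviation, 16 do not.)

9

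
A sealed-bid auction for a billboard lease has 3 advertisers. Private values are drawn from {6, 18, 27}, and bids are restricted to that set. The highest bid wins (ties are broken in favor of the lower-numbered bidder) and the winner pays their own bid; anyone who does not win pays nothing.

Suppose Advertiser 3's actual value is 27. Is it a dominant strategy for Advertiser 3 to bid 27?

Consider the case where Advertiser 1 bids 6 and Advertiser 2 bids 6.
Truthful bid 27: wins, pays 27, utility 27 - 27 = 0.
Bid 18 instead: wins, pays 18, utility 27 - 18 = 9.
Since 9 > 0, bidding 18 is strictly better here, so truthful bidding is not dominant.

No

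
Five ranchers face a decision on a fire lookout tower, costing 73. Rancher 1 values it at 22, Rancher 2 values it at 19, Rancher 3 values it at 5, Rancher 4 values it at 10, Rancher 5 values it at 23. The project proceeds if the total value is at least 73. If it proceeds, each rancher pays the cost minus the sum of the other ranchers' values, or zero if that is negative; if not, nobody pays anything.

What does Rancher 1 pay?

16

Total value 79 ≥ cost 73, so the project is built.
The other ranchers' values sum to 57.
Cost minus that sum is 73 - 57 = 16.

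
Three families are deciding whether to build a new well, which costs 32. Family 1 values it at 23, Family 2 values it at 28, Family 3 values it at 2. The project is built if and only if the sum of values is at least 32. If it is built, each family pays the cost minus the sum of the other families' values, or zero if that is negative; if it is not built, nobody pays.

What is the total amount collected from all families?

9

Total value 53 ≥ cost 32, so it is built.
Family 1: others sum to 30; max(0, 32 - 30) = 2.
Family 2: others sum to 25; max(0, 32 - 25) = 7.
Family 3: others sum to 51; max(0, 32 - 51) = 0.
Total collected = 2 + 7 + 0 = 9.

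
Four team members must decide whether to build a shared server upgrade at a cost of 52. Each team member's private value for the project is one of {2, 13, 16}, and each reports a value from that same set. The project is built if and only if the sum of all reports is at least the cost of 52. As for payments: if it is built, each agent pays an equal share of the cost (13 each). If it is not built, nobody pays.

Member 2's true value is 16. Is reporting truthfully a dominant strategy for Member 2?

Check each profile of the others' reports and compare truth against every alternative report.
Others report (13, 13, 13): truth gives 3, best alternative gives 3.
Others report (13, 13, 16): truth gives 3, best alternative gives 3.
Others report (13, 16, 13): truth gives 3, best alternative gives 3.
Others report (13, 16, 16): truth gives 3, best alternative gives 3.
Others report (16, 13, 13): truth gives 3, best alternative gives 3.
Others report (16, 13, 16): truth gives 3, best alternative gives 3.
(Remaining 21 profiles checked similarly; truth is weakly best in each.)
In every case the truthful report is at least as good as any alternative, so it is a dominant strategy.

Yes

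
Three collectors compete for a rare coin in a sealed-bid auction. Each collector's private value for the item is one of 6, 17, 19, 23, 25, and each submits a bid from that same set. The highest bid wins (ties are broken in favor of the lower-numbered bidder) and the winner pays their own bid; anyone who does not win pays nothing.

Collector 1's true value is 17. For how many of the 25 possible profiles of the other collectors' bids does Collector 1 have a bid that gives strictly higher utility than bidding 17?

1

Others bid (6, 6): truth gives 0; bid 6 gives 11 > 0. Violating.
Others bid (6, 17): truth gives 0; no alternative beats it.
Others bid (6, 19): truth gives 0; no alternative beats it.
(Checking all 25 profiles: 1 has a profitable deviation, 24 do not.)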